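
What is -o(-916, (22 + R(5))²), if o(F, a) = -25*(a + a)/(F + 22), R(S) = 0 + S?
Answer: -6075/149 ≈ -40.772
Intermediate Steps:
R(S) = S
o(F, a) = -50*a/(22 + F) (o(F, a) = -25*2*a/(22 + F) = -50*a/(22 + F))
-o(-916, (22 + R(5))²) = -(-50)*(22 + 5)²/(22 - 916) = -(-50)*27²/(-894) = -(-50)*729*(-1)/894 = -1*6075/149 = -6075/149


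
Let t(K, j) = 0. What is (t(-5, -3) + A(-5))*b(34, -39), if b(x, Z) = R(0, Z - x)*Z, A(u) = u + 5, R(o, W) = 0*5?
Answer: 0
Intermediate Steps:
R(o, W) = 0
A(u) = 5 + u
b(x, Z) = 0 (b(x, Z) = 0*Z = 0)
(t(-5, -3) + A(-5))*b(34, -39) = (0 + (5 - 5))*0 = (0 + 0)*0 = 0*0 = 0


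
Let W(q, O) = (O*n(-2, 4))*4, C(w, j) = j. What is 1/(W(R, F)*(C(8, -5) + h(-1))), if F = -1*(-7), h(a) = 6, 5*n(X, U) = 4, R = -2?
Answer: 5/112 ≈ 0.044643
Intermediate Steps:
n(X, U) = 4/5 (n(X, U) = (1/5)*4 = 4/5)
F = 7
W(q, O) = 16*O/5 (W(q, O) = (O*(4/5))*4 = (4*O/5)*4 = 16*O/5)
1/(W(R, F)*(C(8, -5) + h(-1))) = 1/(((16/5)*7)*(-5 + 6)) = 1/((112/5)*1) = 1/(112/5) = 5/112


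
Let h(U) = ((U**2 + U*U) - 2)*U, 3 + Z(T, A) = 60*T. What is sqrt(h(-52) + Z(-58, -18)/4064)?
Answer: I*sqrt(290180433354)/1016 ≈ 530.2*I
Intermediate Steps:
Z(T, A) = -3 + 60*T
h(U) = U*(-2 + 2*U**2) (h(U) = ((U**2 + U**2) - 2)*U = (2*U**2 - 2)*U = (-2 + 2*U**2)*U = U*(-2 + 2*U**2))
sqrt(h(-52) + Z(-58, -18)/4064) = sqrt(2*(-52)*(-1 + (-52)**2) + (-3 + 60*(-58))/4064) = sqrt(2*(-52)*(-1 + 2704) + (-3 - 3480)*(1/4064)) = sqrt(2*(-52)*2703 - 3483*1/4064) = sqrt(-281112 - 3483/4064) = sqrt(-1142442651/4064) = I*sqrt(290180433354)/1016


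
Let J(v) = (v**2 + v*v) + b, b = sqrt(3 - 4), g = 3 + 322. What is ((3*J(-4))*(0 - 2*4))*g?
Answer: -249600 - 7800*I ≈ -2.496e+5 - 7800.0*I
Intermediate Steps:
g = 325
b = I (b = sqrt(-1) = I ≈ 1.0*I)
J(v) = I + 2*v**2 (J(v) = (v**2 + v*v) + I = (v**2 + v**2) + I = 2*v**2 + I = I + 2*v**2)
((3*J(-4))*(0 - 2*4))*g = ((3*(I + 2*(-4)**2))*(0 - 2*4))*325 = ((3*(I + 2*16))*(0 - 8))*325 = ((3*(I + 32))*(-8))*325 = ((3*(32 + I))*(-8))*325 = ((96 + 3*I)*(-8))*325 = (-768 - 24*I)*325 = -249600 - 7800*I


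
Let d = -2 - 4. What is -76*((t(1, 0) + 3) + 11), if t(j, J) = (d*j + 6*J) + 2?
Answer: -760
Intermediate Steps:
d = -6
t(j, J) = 2 - 6*j + 6*J (t(j, J) = (-6*j + 6*J) + 2 = 2 - 6*j + 6*J)
-76*((t(1, 0) + 3) + 11) = -76*(((2 - 6*1 + 6*0) + 3) + 11) = -76*(((2 - 6 + 0) + 3) + 11) = -76*((-4 + 3) + 11) = -76*(-1 + 11) = -76*10 = -760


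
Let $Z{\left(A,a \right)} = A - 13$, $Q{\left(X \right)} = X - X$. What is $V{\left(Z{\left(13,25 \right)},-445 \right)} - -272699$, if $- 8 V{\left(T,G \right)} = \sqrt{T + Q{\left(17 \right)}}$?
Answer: $272699$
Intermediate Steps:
$Q{\left(X \right)} = 0$
$Z{\left(A,a \right)} = -13 + A$ ($Z{\left(A,a \right)} = A - 13 = -13 + A$)
$V{\left(T,G \right)} = - \frac{\sqrt{T}}{8}$ ($V{\left(T,G \right)} = - \frac{\sqrt{T + 0}}{8} = - \frac{\sqrt{T}}{8}$)
$V{\left(Z{\left(13,25 \right)},-445 \right)} - -272699 = - \frac{\sqrt{-13 + 13}}{8} - -272699 = - \frac{\sqrt{0}}{8} + 272699 = \left(- \frac{1}{8}\right) 0 + 272699 = 0 + 272699 = 272699$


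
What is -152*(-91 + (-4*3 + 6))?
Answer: 14744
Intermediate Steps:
-152*(-91 + (-4*3 + 6)) = -152*(-91 + (-12 + 6)) = -152*(-91 - 6) = -152*(-97) = 14744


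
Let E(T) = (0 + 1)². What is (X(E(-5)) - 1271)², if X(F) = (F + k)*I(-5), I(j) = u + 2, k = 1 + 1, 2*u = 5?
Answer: 6325225/4 ≈ 1.5813e+6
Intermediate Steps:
u = 5/2 (u = (½)*5 = 5/2 ≈ 2.5000)
k = 2
I(j) = 9/2 (I(j) = 5/2 + 2 = 9/2)
E(T) = 1 (E(T) = 1² = 1)
X(F) = 9 + 9*F/2 (X(F) = (F + 2)*(9/2) = (2 + F)*(9/2) = 9 + 9*F/2)
(X(E(-5)) - 1271)² = ((9 + (9/2)*1) - 1271)² = ((9 + 9/2) - 1271)² = (27/2 - 1271)² = (-2515/2)² = 6325225/4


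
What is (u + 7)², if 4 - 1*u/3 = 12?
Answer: 289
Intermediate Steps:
u = -24 (u = 12 - 3*12 = 12 - 36 = -24)
(u + 7)² = (-24 + 7)² = (-17)² = 289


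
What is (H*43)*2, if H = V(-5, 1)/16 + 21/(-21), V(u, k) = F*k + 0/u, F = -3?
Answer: -817/8 ≈ -102.13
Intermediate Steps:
V(u, k) = -3*k (V(u, k) = -3*k + 0/u = -3*k + 0 = -3*k)
H = -19/16 (H = -3*1/16 + 21/(-21) = -3*1/16 + 21*(-1/21) = -3/16 - 1 = -19/16 ≈ -1.1875)
(H*43)*2 = -19/16*43*2 = -817/16*2 = -817/8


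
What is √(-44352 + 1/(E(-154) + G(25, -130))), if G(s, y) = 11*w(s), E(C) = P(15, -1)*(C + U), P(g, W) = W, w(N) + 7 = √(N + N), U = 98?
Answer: √(931393 - 2439360*√2)/√(-21 + 55*√2) ≈ 210.6*I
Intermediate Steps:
w(N) = -7 + √2*√N (w(N) = -7 + √(N + N) = -7 + √(2*N) = -7 + √2*√N)
E(C) = -98 - C (E(C) = -(C + 98) = -(98 + C) = -98 - C)
G(s, y) = -77 + 11*√2*√s (G(s, y) = 11*(-7 + √2*√s) = -77 + 11*√2*√s)
√(-44352 + 1/(E(-154) + G(25, -130))) = √(-44352 + 1/((-98 - 1*(-154)) + (-77 + 11*√2*√25))) = √(-44352 + 1/((-98 + 154) + (-77 + 11*√2*5))) = √(-44352 + 1/(56 + (-77 + 55*√2))) = √(-44352 + 1/(-21 + 55*√2))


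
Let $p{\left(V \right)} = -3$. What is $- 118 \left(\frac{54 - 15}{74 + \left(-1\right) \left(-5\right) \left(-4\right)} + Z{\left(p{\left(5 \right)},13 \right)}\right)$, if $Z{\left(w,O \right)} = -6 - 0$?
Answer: $\frac{5605}{9} \approx 622.78$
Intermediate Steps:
$Z{\left(w,O \right)} = -6$ ($Z{\left(w,O \right)} = -6 + 0 = -6$)
$- 118 \left(\frac{54 - 15}{74 + \left(-1\right) \left(-5\right) \left(-4\right)} + Z{\left(p{\left(5 \right)},13 \right)}\right) = - 118 \left(\frac{54 - 15}{74 + \left(-1\right) \left(-5\right) \left(-4\right)} - 6\right) = - 118 \left(\frac{39}{74 + 5 \left(-4\right)} - 6\right) = - 118 \left(\frac{39}{74 - 20} - 6\right) = - 118 \left(\frac{39}{54} - 6\right) = - 118 \left(39 \cdot \frac{1}{54} - 6\right) = - 118 \left(\frac{13}{18} - 6\right) = \left(-118\right) \left(- \frac{95}{18}\right) = \frac{5605}{9}$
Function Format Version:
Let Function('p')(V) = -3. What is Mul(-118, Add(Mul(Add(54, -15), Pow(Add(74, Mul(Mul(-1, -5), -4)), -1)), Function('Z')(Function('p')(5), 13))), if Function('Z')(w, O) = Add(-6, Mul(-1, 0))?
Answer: Rational(5605, 9) ≈ 622.78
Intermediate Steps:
Function('Z')(w, O) = -6 (Function('Z')(w, O) = Add(-6, 0) = -6)
Mul(-118, Add(Mul(Add(54, -15), Pow(Add(74, Mul(Mul(-1, -5), -4)), -1)), Function('Z')(Function('p')(5), 13))) = Mul(-118, Add(Mul(Add(54, -15), Pow(Add(74, Mul(Mul(-1, -5), -4)), -1)), -6)) = Mul(-118, Add(Mul(39, Pow(Add(74, Mul(5, -4)), -1)), -6)) = Mul(-118, Add(Mul(39, Pow(Add(74, -20), -1)), -6)) = Mul(-118, Add(Mul(39, Pow(54, -1)), -6)) = Mul(-118, Add(Mul(39, Rational(1, 54)), -6)) = Mul(-118, Add(Rational(13, 18), -6)) = Mul(-118, Rational(-95, 18)) = Rational(5605, 9)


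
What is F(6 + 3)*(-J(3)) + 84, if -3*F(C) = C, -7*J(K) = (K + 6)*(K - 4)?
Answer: 615/7 ≈ 87.857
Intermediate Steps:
J(K) = -(-4 + K)*(6 + K)/7 (J(K) = -(K + 6)*(K - 4)/7 = -(6 + K)*(-4 + K)/7 = -(-4 + K)*(6 + K)/7)
F(C) = -C/3
F(6 + 3)*(-J(3)) + 84 = (-(6 + 3)/3)*(-(24/7 - 2/7*3 - ⅐*3²)) + 84 = (-⅓*9)*(-(24/7 - 6/7 - ⅐*9)) + 84 = -(-3)*(24/7 - 6/7 - 9/7) + 84 = -(-3)*9/7 + 84 = -3*(-9/7) + 84 = 27/7 + 84 = 615/7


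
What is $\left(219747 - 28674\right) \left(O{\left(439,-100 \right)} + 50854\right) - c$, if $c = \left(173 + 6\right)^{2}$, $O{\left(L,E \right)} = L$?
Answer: $9800675348$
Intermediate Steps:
$c = 32041$ ($c = 179^{2} = 32041$)
$\left(219747 - 28674\right) \left(O{\left(439,-100 \right)} + 50854\right) - c = \left(219747 - 28674\right) \left(439 + 50854\right) - 32041 = 191073 \cdot 51293 - 32041 = 9800707389 - 32041 = 9800675348$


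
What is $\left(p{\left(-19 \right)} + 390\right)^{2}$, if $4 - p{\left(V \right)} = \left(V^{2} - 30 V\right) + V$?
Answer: $268324$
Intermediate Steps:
$p{\left(V \right)} = 4 - V^{2} + 29 V$ ($p{\left(V \right)} = 4 - \left(\left(V^{2} - 30 V\right) + V\right) = 4 - \left(V^{2} - 29 V\right) = 4 - V^{2} + 29 V$)
$\left(p{\left(-19 \right)} + 390\right)^{2} = \left(\left(4 - \left(-19\right)^{2} + 29 \left(-19\right)\right) + 390\right)^{2} = \left(\left(4 - 361 - 551\right) + 390\right)^{2} = \left(-908 + 390\right)^{2} = \left(-518\right)^{2} = 268324$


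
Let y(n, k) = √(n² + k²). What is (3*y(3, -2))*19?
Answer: 57*√13 ≈ 205.52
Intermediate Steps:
y(n, k) = √(k² + n²)
(3*y(3, -2))*19 = (3*√((-2)² + 3²))*19 = (3*√(4 + 9))*19 = (3*√13)*19 = 57*√13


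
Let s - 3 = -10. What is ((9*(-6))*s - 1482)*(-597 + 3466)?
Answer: -3167376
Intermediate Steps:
s = -7 (s = 3 - 10 = -7)
((9*(-6))*s - 1482)*(-597 + 3466) = ((9*(-6))*(-7) - 1482)*(-597 + 3466) = (-54*(-7) - 1482)*2869 = (378 - 1482)*2869 = -1104*2869 = -3167376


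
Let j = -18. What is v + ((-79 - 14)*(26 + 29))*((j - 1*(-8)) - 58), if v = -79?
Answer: 347741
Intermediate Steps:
v + ((-79 - 14)*(26 + 29))*((j - 1*(-8)) - 58) = -79 + ((-79 - 14)*(26 + 29))*((-18 - 1*(-8)) - 58) = -79 + (-93*55)*((-18 + 8) - 58) = -79 - 5115*(-10 - 58) = -79 - 5115*(-68) = -79 + 347820 = 347741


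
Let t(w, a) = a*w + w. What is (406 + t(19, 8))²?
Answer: 332929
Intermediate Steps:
t(w, a) = w + a*w
(406 + t(19, 8))² = (406 + 19*(1 + 8))² = (406 + 19*9)² = (406 + 171)² = 577² = 332929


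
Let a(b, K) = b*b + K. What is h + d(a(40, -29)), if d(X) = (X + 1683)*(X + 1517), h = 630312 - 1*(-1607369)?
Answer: 12286033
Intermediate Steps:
h = 2237681 (h = 630312 + 1607369 = 2237681)
a(b, K) = K + b² (a(b, K) = b² + K = K + b²)
d(X) = (1517 + X)*(1683 + X) (d(X) = (1683 + X)*(1517 + X) = (1517 + X)*(1683 + X))
h + d(a(40, -29)) = 2237681 + (2553111 + (-29 + 40²)² + 3200*(-29 + 40²)) = 2237681 + (2553111 + (-29 + 1600)² + 3200*(-29 + 1600)) = 2237681 + (2553111 + 1571² + 3200*1571) = 2237681 + (2553111 + 2468041 + 5027200) = 2237681 + 10048352 = 12286033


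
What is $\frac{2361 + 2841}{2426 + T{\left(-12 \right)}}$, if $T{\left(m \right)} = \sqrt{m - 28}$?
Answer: $\frac{3155013}{1471379} - \frac{2601 i \sqrt{10}}{1471379} \approx 2.1443 - 0.0055901 i$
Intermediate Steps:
$T{\left(m \right)} = \sqrt{-28 + m}$
$\frac{2361 + 2841}{2426 + T{\left(-12 \right)}} = \frac{2361 + 2841}{2426 + \sqrt{-28 - 12}} = \frac{5202}{2426 + \sqrt{-40}} = \frac{5202}{2426 + 2 i \sqrt{10}}$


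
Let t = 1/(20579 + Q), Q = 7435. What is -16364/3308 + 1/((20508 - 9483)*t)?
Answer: -1044557/434175 ≈ -2.4058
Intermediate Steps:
t = 1/28014 (t = 1/(20579 + 7435) = 1/28014 ≈ 3.5696e-5)
-16364/3308 + 1/((20508 - 9483)*t) = -16364/3308 + 1/((20508 - 9483)*(1/28014)) = -16364*1/3308 + 28014/11025 = -4091/827 + (1/11025)*28014 = -4091/827 + 1334/525 = -1044557/434175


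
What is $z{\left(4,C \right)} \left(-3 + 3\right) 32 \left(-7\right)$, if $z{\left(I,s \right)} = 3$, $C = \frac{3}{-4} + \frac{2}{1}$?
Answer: $0$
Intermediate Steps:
$C = \frac{5}{4}$ ($C = 3 \left(- \frac{1}{4}\right) + 2 \cdot 1 = - \frac{3}{4} + 2 = \frac{5}{4} \approx 1.25$)
$z{\left(4,C \right)} \left(-3 + 3\right) 32 \left(-7\right) = 3 \left(-3 + 3\right) 32 \left(-7\right) = 3 \cdot 0 \cdot 32 \left(-7\right) = 0 \cdot 32 \left(-7\right) = 0 \left(-7\right) = 0$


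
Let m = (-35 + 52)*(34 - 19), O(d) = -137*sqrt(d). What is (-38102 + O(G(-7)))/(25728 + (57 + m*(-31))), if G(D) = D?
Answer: -19051/8940 - 137*I*sqrt(7)/17880 ≈ -2.131 - 0.020272*I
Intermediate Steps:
m = 255 (m = 17*15 = 255)
(-38102 + O(G(-7)))/(25728 + (57 + m*(-31))) = (-38102 - 137*I*sqrt(7))/(25728 + (57 + 255*(-31))) = (-38102 - 137*I*sqrt(7))/(25728 + (57 - 7905)) = (-38102 - 137*I*sqrt(7))/(25728 - 7848) = (-38102 - 137*I*sqrt(7))/17880 = (-38102 - 137*I*sqrt(7))*(1/17880) = -19051/8940 - 137*I*sqrt(7)/17880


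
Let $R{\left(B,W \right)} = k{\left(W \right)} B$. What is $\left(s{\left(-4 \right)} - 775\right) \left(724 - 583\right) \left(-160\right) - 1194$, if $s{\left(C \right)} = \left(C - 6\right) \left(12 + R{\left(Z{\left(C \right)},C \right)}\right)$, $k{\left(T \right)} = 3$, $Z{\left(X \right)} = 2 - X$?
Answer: $24250806$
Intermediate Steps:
$R{\left(B,W \right)} = 3 B$
$s{\left(C \right)} = \left(-6 + C\right) \left(18 - 3 C\right)$ ($s{\left(C \right)} = \left(C - 6\right) \left(12 + 3 \left(2 - C\right)\right) = \left(-6 + C\right) \left(12 - \left(-6 + 3 C\right)\right) = \left(-6 + C\right) \left(18 - 3 C\right)$)
$\left(s{\left(-4 \right)} - 775\right) \left(724 - 583\right) \left(-160\right) - 1194 = \left(\left(-108 - 3 \left(-4\right)^{2} + 36 \left(-4\right)\right) - 775\right) \left(724 - 583\right) \left(-160\right) - 1194 = \left(\left(-108 - 48 - 144\right) - 775\right) 141 \left(-160\right) - 1194 = \left(-300 - 775\right) 141 \left(-160\right) - 1194 = \left(-1075\right) 141 \left(-160\right) - 1194 = \left(-151575\right) \left(-160\right) - 1194 = 24252000 - 1194 = 24250806$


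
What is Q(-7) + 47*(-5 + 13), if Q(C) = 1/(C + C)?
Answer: 5263/14 ≈ 375.93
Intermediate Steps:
Q(C) = 1/(2*C)
Q(-7) + 47*(-5 + 13) = (½)/(-7) + 47*(-5 + 13) = (½)*(-⅐) + 47*8 = -1/14 + 376 = 5263/14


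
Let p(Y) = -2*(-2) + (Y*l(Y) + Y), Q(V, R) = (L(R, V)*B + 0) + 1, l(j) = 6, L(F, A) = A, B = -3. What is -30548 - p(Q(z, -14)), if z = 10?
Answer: -30349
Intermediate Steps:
Q(V, R) = 1 - 3*V (Q(V, R) = (V*(-3) + 0) + 1 = (-3*V + 0) + 1 = -3*V + 1 = 1 - 3*V)
p(Y) = 4 + 7*Y (p(Y) = -2*(-2) + (Y*6 + Y) = 4 + (6*Y + Y) = 4 + 7*Y)
-30548 - p(Q(z, -14)) = -30548 - (4 + 7*(1 - 3*10)) = -30548 - (4 + 7*(1 - 30)) = -30548 - (4 + 7*(-29)) = -30548 - (4 - 203) = -30548 - 1*(-199) = -30548 + 199 = -30349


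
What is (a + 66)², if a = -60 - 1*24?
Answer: 324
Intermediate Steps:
a = -84 (a = -60 - 24 = -84)
(a + 66)² = (-84 + 66)² = (-18)² = 324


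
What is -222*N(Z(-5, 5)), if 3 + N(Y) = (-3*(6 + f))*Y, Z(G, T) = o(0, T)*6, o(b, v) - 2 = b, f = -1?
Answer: 40626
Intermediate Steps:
o(b, v) = 2 + b
Z(G, T) = 12 (Z(G, T) = (2 + 0)*6 = 2*6 = 12)
N(Y) = -3 - 15*Y (N(Y) = -3 + (-3*(6 - 1))*Y = -3 + (-3*5)*Y = -3 - 15*Y)
-222*N(Z(-5, 5)) = -222*(-3 - 15*12) = -222*(-3 - 180) = -222*(-183) = 40626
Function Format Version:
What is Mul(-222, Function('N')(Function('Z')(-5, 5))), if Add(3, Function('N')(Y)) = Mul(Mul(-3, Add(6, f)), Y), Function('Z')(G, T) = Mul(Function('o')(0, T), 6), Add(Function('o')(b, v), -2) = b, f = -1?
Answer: 40626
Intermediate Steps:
Function('o')(b, v) = Add(2, b)
Function('Z')(G, T) = 12 (Function('Z')(G, T) = Mul(Add(2, 0), 6) = Mul(2, 6) = 12)
Function('N')(Y) = Add(-3, Mul(-15, Y)) (Function('N')(Y) = Add(-3, Mul(Mul(-3, Add(6, -1)), Y)) = Add(-3, Mul(Mul(-3, 5), Y)) = Add(-3, Mul(-15, Y)))
Mul(-222, Function('N')(Function('Z')(-5, 5))) = Mul(-222, Add(-3, Mul(-15, 12))) = Mul(-222, Add(-3, -180)) = Mul(-222, -183) = 40626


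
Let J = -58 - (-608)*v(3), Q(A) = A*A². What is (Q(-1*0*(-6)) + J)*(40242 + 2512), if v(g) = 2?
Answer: 49509132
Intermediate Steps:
Q(A) = A³
J = 1158 (J = -58 - (-608)*2 = -58 - 38*(-32) = -58 + 1216 = 1158)
(Q(-1*0*(-6)) + J)*(40242 + 2512) = ((-1*0*(-6))³ + 1158)*(40242 + 2512) = ((0*(-6))³ + 1158)*42754 = (0³ + 1158)*42754 = (0 + 1158)*42754 = 1158*42754 = 49509132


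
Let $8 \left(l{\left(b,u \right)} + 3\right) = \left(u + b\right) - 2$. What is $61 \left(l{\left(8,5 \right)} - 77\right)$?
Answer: $- \frac{38369}{8} \approx -4796.1$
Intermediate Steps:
$l{\left(b,u \right)} = - \frac{13}{4} + \frac{b}{8} + \frac{u}{8}$ ($l{\left(b,u \right)} = -3 + \frac{\left(u + b\right) - 2}{8} = -3 + \frac{\left(b + u\right) - 2}{8} = -3 + \frac{-2 + b + u}{8} = -3 + \left(- \frac{1}{4} + \frac{b}{8} + \frac{u}{8}\right) = - \frac{13}{4} + \frac{b}{8} + \frac{u}{8}$)
$61 \left(l{\left(8,5 \right)} - 77\right) = 61 \left(\left(- \frac{13}{4} + \frac{1}{8} \cdot 8 + \frac{1}{8} \cdot 5\right) - 77\right) = 61 \left(\left(- \frac{13}{4} + 1 + \frac{5}{8}\right) - 77\right) = 61 \left(- \frac{13}{8} - 77\right) = 61 \left(- \frac{629}{8}\right) = - \frac{38369}{8}$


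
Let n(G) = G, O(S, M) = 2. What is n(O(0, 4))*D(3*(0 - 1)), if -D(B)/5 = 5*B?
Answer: 150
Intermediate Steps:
D(B) = -25*B
n(O(0, 4))*D(3*(0 - 1)) = 2*(-75*(0 - 1)) = 2*(-75*(-1)) = 2*(-25*(-3)) = 2*75 = 150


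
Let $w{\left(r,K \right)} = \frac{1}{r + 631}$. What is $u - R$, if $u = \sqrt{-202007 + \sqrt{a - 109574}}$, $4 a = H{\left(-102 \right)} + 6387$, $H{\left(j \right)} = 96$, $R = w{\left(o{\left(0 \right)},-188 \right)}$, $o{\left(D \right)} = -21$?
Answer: $- \frac{1}{610} + \frac{\sqrt{-808028 + 2 i \sqrt{431813}}}{2} \approx 0.36387 + 449.45 i$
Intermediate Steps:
$w{\left(r,K \right)} = \frac{1}{631 + r}$
$R = \frac{1}{610}$ ($R = \frac{1}{631 - 21} = \frac{1}{610} \approx 0.0016393$)
$a = \frac{6483}{4}$ ($a = \frac{96 + 6387}{4} = \frac{1}{4} \cdot 6483 = \frac{6483}{4} \approx 1620.8$)
$u = \sqrt{-202007 + \frac{i \sqrt{431813}}{2}}$ ($u = \sqrt{-202007 + \sqrt{\frac{6483}{4} - 109574}} = \sqrt{-202007 + \sqrt{- \frac{431813}{4}}} = \sqrt{-202007 + \frac{i \sqrt{431813}}{2}} \approx 0.366 + 449.45 i$)
$u - R = \frac{\sqrt{-808028 + 2 i \sqrt{431813}}}{2} - \frac{1}{610} = - \frac{1}{610} + \frac{\sqrt{-808028 + 2 i \sqrt{431813}}}{2}$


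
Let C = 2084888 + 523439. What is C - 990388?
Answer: 1617939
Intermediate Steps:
C = 2608327
C - 990388 = 2608327 - 990388 = 1617939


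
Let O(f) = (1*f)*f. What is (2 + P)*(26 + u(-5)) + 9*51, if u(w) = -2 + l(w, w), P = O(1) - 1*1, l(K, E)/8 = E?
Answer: 427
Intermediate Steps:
O(f) = f² (O(f) = f*f = f²)
l(K, E) = 8*E
P = 0 (P = 1² - 1*1 = 1 - 1 = 0)
u(w) = -2 + 8*w
(2 + P)*(26 + u(-5)) + 9*51 = (2 + 0)*(26 + (-2 + 8*(-5))) + 9*51 = 2*(26 + (-2 - 40)) + 459 = 2*(26 - 42) + 459 = 2*(-16) + 459 = -32 + 459 = 427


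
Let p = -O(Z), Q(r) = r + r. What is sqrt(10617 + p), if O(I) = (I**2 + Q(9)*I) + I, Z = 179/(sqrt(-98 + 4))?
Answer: sqrt(96823666 + 319694*I*sqrt(94))/94 ≈ 104.69 + 1.6753*I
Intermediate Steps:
Q(r) = 2*r
Z = -179*I*sqrt(94)/94 (Z = 179/(sqrt(-94)) = 179/((I*sqrt(94))) = 179*(-I*sqrt(94)/94) = -179*I*sqrt(94)/94 ≈ -18.462*I)
O(I) = I**2 + 19*I (O(I) = (I**2 + (2*9)*I) + I = (I**2 + 18*I) + I = I**2 + 19*I)
p = 179*I*sqrt(94)*(19 - 179*I*sqrt(94)/94)/94 (p = -(-179*I*sqrt(94)/94)*(19 - 179*I*sqrt(94)/94) = -(-179)*I*sqrt(94)*(19 - 179*I*sqrt(94)/94)/94 = 179*I*sqrt(94)*(19 - 179*I*sqrt(94)/94)/94 ≈ 340.86 + 350.79*I)
sqrt(10617 + p) = sqrt(10617 + (32041/94 + 3401*I*sqrt(94)/94)) = sqrt(1030039/94 + 3401*I*sqrt(94)/94)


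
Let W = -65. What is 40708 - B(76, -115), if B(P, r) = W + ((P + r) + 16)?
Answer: 40796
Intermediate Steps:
B(P, r) = -49 + P + r (B(P, r) = -65 + ((P + r) + 16) = -65 + (16 + P + r) = -49 + P + r)
40708 - B(76, -115) = 40708 - (-49 + 76 - 115) = 40708 - 1*(-88) = 40708 + 88 = 40796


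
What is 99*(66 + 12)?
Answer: 7722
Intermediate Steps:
99*(66 + 12) = 99*78 = 7722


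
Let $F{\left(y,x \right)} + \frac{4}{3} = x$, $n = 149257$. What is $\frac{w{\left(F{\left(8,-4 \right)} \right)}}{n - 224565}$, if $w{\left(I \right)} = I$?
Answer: $\frac{4}{56481} \approx 7.082 \cdot 10^{-5}$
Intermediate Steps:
$F{\left(y,x \right)} = - \frac{4}{3} + x$
$\frac{w{\left(F{\left(8,-4 \right)} \right)}}{n - 224565} = \frac{- \frac{4}{3} - 4}{149257 - 224565} = - \frac{16}{3 \left(149257 - 224565\right)} = - \frac{16}{3 \left(-75308\right)} = \left(- \frac{16}{3}\right) \left(- \frac{1}{75308}\right) = \frac{4}{56481}$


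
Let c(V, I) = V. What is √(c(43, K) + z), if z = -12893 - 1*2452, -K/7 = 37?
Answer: I*√15302 ≈ 123.7*I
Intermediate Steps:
K = -259 (K = -7*37 = -259)
z = -15345 (z = -12893 - 2452 = -15345)
√(c(43, K) + z) = √(43 - 15345) = √(-15302) = I*√15302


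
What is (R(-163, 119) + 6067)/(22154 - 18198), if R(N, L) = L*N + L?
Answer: -13211/3956 ≈ -3.3395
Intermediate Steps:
R(N, L) = L + L*N
(R(-163, 119) + 6067)/(22154 - 18198) = (119*(1 - 163) + 6067)/(22154 - 18198) = (119*(-162) + 6067)/3956 = (-19278 + 6067)*(1/3956) = -13211*1/3956 = -13211/3956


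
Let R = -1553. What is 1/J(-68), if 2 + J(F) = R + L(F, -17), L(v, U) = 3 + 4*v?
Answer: -1/1824 ≈ -0.00054825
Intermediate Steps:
J(F) = -1552 + 4*F (J(F) = -2 + (-1553 + (3 + 4*F)) = -2 + (-1550 + 4*F) = -1552 + 4*F)
1/J(-68) = 1/(-1552 + 4*(-68)) = 1/(-1552 - 272) = 1/(-1824) = -1/1824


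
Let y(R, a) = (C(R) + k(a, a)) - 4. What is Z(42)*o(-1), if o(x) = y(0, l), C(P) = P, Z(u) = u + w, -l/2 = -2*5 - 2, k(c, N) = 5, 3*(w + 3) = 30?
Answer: 49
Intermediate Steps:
w = 7 (w = -3 + (⅓)*30 = -3 + 10 = 7)
l = 24 (l = -2*(-2*5 - 2) = -2*(-10 - 2) = -2*(-12) = 24)
Z(u) = 7 + u (Z(u) = u + 7 = 7 + u)
y(R, a) = 1 + R (y(R, a) = (R + 5) - 4 = (5 + R) - 4 = 1 + R)
o(x) = 1 (o(x) = 1 + 0 = 1)
Z(42)*o(-1) = (7 + 42)*1 = 49*1 = 49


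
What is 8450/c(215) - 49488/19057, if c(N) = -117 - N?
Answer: -88730833/3163462 ≈ -28.049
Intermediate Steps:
8450/c(215) - 49488/19057 = 8450/(-117 - 1*215) - 49488/19057 = 8450/(-117 - 215) - 49488*1/19057 = 8450/(-332) - 49488/19057 = 8450*(-1/332) - 49488/19057 = -4225/166 - 49488/19057 = -88730833/3163462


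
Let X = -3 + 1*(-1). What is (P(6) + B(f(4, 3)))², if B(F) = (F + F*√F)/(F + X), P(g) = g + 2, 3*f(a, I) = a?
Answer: 679/12 - 5*√3 ≈ 47.923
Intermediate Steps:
f(a, I) = a/3
P(g) = 2 + g
X = -4 (X = -3 - 1 = -4)
B(F) = (F + F^(3/2))/(-4 + F) (B(F) = (F + F*√F)/(F - 4) = (F + F^(3/2))/(-4 + F))
(P(6) + B(f(4, 3)))² = ((2 + 6) + ((⅓)*4 + ((⅓)*4)^(3/2))/(-4 + (⅓)*4))² = (8 + (4/3 + (4/3)^(3/2))/(-4 + 4/3))² = (8 + (4/3 + 8*√3/9)/(-8/3))² = (8 - 3*(4/3 + 8*√3/9)/8)² = (8 + (-½ - √3/3))² = (15/2 - √3/3)²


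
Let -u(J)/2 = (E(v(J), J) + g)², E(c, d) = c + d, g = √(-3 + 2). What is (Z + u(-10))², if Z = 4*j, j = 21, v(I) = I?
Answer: 503396 - 114240*I ≈ 5.034e+5 - 1.1424e+5*I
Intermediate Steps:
g = I (g = √(-1) = I ≈ 1.0*I)
u(J) = -2*(I + 2*J)² (u(J) = -2*((J + J) + I)² = -2*(2*J + I)² = -2*(I + 2*J)²)
Z = 84 (Z = 4*21 = 84)
(Z + u(-10))² = (84 - 2*(I + 2*(-10))²)² = (84 - 2*(I - 20)²)² = (84 - 2*(-20 + I)²)²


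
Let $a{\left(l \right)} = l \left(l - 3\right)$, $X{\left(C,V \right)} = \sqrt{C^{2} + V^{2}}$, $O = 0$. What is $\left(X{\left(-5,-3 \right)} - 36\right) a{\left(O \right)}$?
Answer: $0$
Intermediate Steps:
$a{\left(l \right)} = l \left(-3 + l\right)$
$\left(X{\left(-5,-3 \right)} - 36\right) a{\left(O \right)} = \left(\sqrt{\left(-5\right)^{2} + \left(-3\right)^{2}} - 36\right) 0 \left(-3 + 0\right) = \left(\sqrt{25 + 9} - 36\right) 0 \left(-3\right) = \left(\sqrt{34} - 36\right) 0 = \left(-36 + \sqrt{34}\right) 0 = 0$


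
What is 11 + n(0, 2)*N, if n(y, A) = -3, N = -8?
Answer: 35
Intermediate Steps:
11 + n(0, 2)*N = 11 - 3*(-8) = 11 + 24 = 35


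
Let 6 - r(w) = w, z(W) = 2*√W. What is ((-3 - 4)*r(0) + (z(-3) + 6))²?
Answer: 1284 - 144*I*√3 ≈ 1284.0 - 249.42*I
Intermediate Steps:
r(w) = 6 - w
((-3 - 4)*r(0) + (z(-3) + 6))² = ((-3 - 4)*(6 - 1*0) + (2*√(-3) + 6))² = (-7*(6 + 0) + (2*(I*√3) + 6))² = (-7*6 + (2*I*√3 + 6))² = (-42 + (6 + 2*I*√3))² = (-36 + 2*I*√3)²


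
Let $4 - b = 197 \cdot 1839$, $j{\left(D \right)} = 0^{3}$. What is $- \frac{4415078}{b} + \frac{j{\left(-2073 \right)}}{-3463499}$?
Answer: $\frac{4415078}{362279} \approx 12.187$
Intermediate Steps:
$j{\left(D \right)} = 0$
$b = -362279$ ($b = 4 - 197 \cdot 1839 = 4 - 362283 = -362279$)
$- \frac{4415078}{b} + \frac{j{\left(-2073 \right)}}{-3463499} = - \frac{4415078}{-362279} + \frac{0}{-3463499} = \left(-4415078\right) \left(- \frac{1}{362279}\right) + 0 \left(- \frac{1}{3463499}\right) = \frac{4415078}{362279} + 0 = \frac{4415078}{362279}$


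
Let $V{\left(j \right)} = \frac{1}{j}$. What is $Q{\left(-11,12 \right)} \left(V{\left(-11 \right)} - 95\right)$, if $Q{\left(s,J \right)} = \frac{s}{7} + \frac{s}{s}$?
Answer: $\frac{4184}{77} \approx 54.338$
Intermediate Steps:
$Q{\left(s,J \right)} = 1 + \frac{s}{7}$ ($Q{\left(s,J \right)} = s \frac{1}{7} + 1 = \frac{s}{7} + 1 = 1 + \frac{s}{7}$)
$Q{\left(-11,12 \right)} \left(V{\left(-11 \right)} - 95\right) = \left(1 + \frac{1}{7} \left(-11\right)\right) \left(\frac{1}{-11} - 95\right) = \left(1 - \frac{11}{7}\right) \left(- \frac{1}{11} - 95\right) = \left(- \frac{4}{7}\right) \left(- \frac{1046}{11}\right) = \frac{4184}{77}$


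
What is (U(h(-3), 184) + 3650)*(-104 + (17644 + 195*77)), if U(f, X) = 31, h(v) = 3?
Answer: 119834955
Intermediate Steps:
(U(h(-3), 184) + 3650)*(-104 + (17644 + 195*77)) = (31 + 3650)*(-104 + (17644 + 195*77)) = 3681*(-104 + (17644 + 15015)) = 3681*(-104 + 32659) = 3681*32555 = 119834955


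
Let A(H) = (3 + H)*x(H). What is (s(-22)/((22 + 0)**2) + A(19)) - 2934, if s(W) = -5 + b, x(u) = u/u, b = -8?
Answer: -1409421/484 ≈ -2912.0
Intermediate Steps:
x(u) = 1
s(W) = -13 (s(W) = -5 - 8 = -13)
A(H) = 3 + H (A(H) = (3 + H)*1 = 3 + H)
(s(-22)/((22 + 0)**2) + A(19)) - 2934 = (-13/(22 + 0)**2 + (3 + 19)) - 2934 = (-13/(22**2) + 22) - 2934 = (-13/484 + 22) - 2934 = 10635/484 - 2934 = -1409421/484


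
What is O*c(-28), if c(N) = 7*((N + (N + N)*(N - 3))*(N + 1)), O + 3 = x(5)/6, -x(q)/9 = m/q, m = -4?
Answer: 2905308/5 ≈ 5.8106e+5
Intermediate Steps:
x(q) = 36/q (x(q) = -(-36)/q = 36/q)
O = -9/5 (O = -3 + (36/5)/6 = -3 + (36*(1/5))*(1/6) = -3 + (36/5)*(1/6) = -3 + 6/5 = -9/5 ≈ -1.8000)
c(N) = 7*(1 + N)*(N + 2*N*(-3 + N)) (c(N) = 7*((N + (2*N)*(-3 + N))*(1 + N)) = 7*((N + 2*N*(-3 + N))*(1 + N)) = 7*((1 + N)*(N + 2*N*(-3 + N))) = 7*(1 + N)*(N + 2*N*(-3 + N)))
O*c(-28) = -63*(-28)*(-5 - 3*(-28) + 2*(-28)**2)/5 = -63*(-28)*(-5 + 84 + 2*784)/5 = -63*(-28)*(-5 + 84 + 1568)/5 = -63*(-28)*1647/5 = -9/5*(-322812) = 2905308/5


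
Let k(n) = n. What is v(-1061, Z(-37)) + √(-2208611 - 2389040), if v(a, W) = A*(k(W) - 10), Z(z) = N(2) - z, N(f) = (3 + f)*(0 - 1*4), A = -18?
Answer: -126 + I*√4597651 ≈ -126.0 + 2144.2*I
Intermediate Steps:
N(f) = -12 - 4*f (N(f) = (3 + f)*(0 - 4) = (3 + f)*(-4) = -12 - 4*f)
Z(z) = -20 - z (Z(z) = (-12 - 4*2) - z = (-12 - 8) - z = -20 - z)
v(a, W) = 180 - 18*W (v(a, W) = -18*(W - 10) = -18*(-10 + W) = 180 - 18*W)
v(-1061, Z(-37)) + √(-2208611 - 2389040) = (180 - 18*(-20 - 1*(-37))) + √(-2208611 - 2389040) = (180 - 18*(-20 + 37)) + √(-4597651) = (180 - 18*17) + I*√4597651 = (180 - 306) + I*√4597651 = -126 + I*√4597651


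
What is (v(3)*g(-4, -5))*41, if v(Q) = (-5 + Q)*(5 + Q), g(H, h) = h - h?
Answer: 0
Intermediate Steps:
g(H, h) = 0
(v(3)*g(-4, -5))*41 = ((-25 + 3**2)*0)*41 = ((-25 + 9)*0)*41 = -16*0*41 = 0*41 = 0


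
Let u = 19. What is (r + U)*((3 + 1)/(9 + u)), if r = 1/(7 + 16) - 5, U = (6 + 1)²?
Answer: 1013/161 ≈ 6.2919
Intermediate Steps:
U = 49 (U = 7² = 49)
r = -114/23 (r = 1/23 - 5 = -114/23 ≈ -4.9565)
(r + U)*((3 + 1)/(9 + u)) = (-114/23 + 49)*((3 + 1)/(9 + 19)) = 1013*(4/28)/23 = 1013*(4*(1/28))/23 = (1013/23)*(⅐) = 1013/161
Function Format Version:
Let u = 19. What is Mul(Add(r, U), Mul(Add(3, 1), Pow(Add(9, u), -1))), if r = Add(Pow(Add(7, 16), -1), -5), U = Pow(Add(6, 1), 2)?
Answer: Rational(1013, 161) ≈ 6.2919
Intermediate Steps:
U = 49 (U = Pow(7, 2) = 49)
r = Rational(-114, 23) (r = Add(Pow(23, -1), -5) = Add(Rational(1, 23), -5) = Rational(-114, 23) ≈ -4.9565)
Mul(Add(r, U), Mul(Add(3, 1), Pow(Add(9, u), -1))) = Mul(Add(Rational(-114, 23), 49), Mul(Add(3, 1), Pow(Add(9, 19), -1))) = Mul(Rational(1013, 23), Mul(4, Pow(28, -1))) = Mul(Rational(1013, 23), Mul(4, Rational(1, 28))) = Mul(Rational(1013, 23), Rational(1, 7)) = Rational(1013, 161)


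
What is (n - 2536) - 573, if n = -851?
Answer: -3960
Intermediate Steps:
(n - 2536) - 573 = (-851 - 2536) - 573 = -3387 - 573 = -3960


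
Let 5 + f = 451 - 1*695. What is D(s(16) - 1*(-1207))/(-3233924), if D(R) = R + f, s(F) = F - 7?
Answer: -967/3233924 ≈ -0.00029902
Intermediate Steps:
f = -249 (f = -5 + (451 - 1*695) = -5 + (451 - 695) = -5 - 244 = -249)
s(F) = -7 + F
D(R) = -249 + R (D(R) = R - 249 = -249 + R)
D(s(16) - 1*(-1207))/(-3233924) = (-249 + ((-7 + 16) - 1*(-1207)))/(-3233924) = (-249 + (9 + 1207))*(-1/3233924) = (-249 + 1216)*(-1/3233924) = 967*(-1/3233924) = -967/3233924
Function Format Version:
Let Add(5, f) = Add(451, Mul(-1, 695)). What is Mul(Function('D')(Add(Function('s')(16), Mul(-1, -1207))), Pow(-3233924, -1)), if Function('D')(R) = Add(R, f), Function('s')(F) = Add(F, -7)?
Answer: Rational(-967, 3233924) ≈ -0.00029902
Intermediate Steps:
f = -249 (f = Add(-5, Add(451, Mul(-1, 695))) = Add(-5, Add(451, -695)) = Add(-5, -244) = -249)
Function('s')(F) = Add(-7, F)
Function('D')(R) = Add(-249, R) (Function('D')(R) = Add(R, -249) = Add(-249, R))
Mul(Function('D')(Add(Function('s')(16), Mul(-1, -1207))), Pow(-3233924, -1)) = Mul(Add(-249, Add(Add(-7, 16), Mul(-1, -1207))), Pow(-3233924, -1)) = Mul(Add(-249, Add(9, 1207)), Rational(-1, 3233924)) = Mul(Add(-249, 1216), Rational(-1, 3233924)) = Mul(967, Rational(-1, 3233924)) = Rational(-967, 3233924)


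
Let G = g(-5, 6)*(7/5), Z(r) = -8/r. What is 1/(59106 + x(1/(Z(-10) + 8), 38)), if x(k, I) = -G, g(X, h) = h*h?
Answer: 5/295278 ≈ 1.6933e-5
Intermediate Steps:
g(X, h) = h**2
G = 252/5 (G = 6**2*(7/5) = 36*(7*(1/5)) = 36*(7/5) = 252/5 ≈ 50.400)
x(k, I) = -252/5 (x(k, I) = -1*252/5 = -252/5)
1/(59106 + x(1/(Z(-10) + 8), 38)) = 1/(59106 - 252/5) = 1/(295278/5) = 5/295278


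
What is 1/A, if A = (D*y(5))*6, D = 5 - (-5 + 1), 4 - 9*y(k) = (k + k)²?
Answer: -1/576 ≈ -0.0017361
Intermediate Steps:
y(k) = 4/9 - 4*k²/9 (y(k) = 4/9 - (k + k)²/9 = 4/9 - 4*k²/9)
D = 9 (D = 5 - 1*(-4) = 5 + 4 = 9)
A = -576 (A = (9*(4/9 - 4/9*5²))*6 = (9*(4/9 - 4/9*25))*6 = (9*(4/9 - 100/9))*6 = (9*(-32/3))*6 = -96*6 = -576)
1/A = 1/(-576) = -1/576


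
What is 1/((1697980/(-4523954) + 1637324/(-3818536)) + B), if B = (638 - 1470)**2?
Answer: 2159360151418/1494759185083146585 ≈ 1.4446e-6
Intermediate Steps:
B = 692224 (B = (-832)**2 = 692224)
1/((1697980/(-4523954) + 1637324/(-3818536)) + B) = 1/((1697980/(-4523954) + 1637324/(-3818536)) + 692224) = 1/((1697980*(-1/4523954) + 1637324*(-1/3818536)) + 692224) = 1/((-848990/2261977 - 409331/954634) + 692224) = 1/(-1736372027047/2159360151418 + 692224) = 1/(1494759185083146585/2159360151418) = 2159360151418/1494759185083146585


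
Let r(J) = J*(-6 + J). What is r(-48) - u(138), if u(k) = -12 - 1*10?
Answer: 2614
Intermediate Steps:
u(k) = -22 (u(k) = -12 - 10 = -22)
r(-48) - u(138) = -48*(-6 - 48) - 1*(-22) = -48*(-54) + 22 = 2592 + 22 = 2614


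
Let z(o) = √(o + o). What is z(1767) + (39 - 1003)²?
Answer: 929296 + √3534 ≈ 9.2936e+5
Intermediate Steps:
z(o) = √2*√o (z(o) = √(2*o) = √2*√o)
z(1767) + (39 - 1003)² = √2*√1767 + (39 - 1003)² = √3534 + (-964)² = √3534 + 929296 = 929296 + √3534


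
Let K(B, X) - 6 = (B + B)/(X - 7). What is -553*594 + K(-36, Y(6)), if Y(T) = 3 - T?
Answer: -1642344/5 ≈ -3.2847e+5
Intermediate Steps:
K(B, X) = 6 + 2*B/(-7 + X) (K(B, X) = 6 + (B + B)/(X - 7) = 6 + (2*B)/(-7 + X) = 6 + 2*B/(-7 + X))
-553*594 + K(-36, Y(6)) = -553*594 + 2*(-21 - 36 + 3*(3 - 1*6))/(-7 + (3 - 1*6)) = -328482 + 2*(-21 - 36 + 3*(3 - 6))/(-7 + (3 - 6)) = -328482 + 2*(-21 - 36 + 3*(-3))/(-7 - 3) = -328482 + 2*(-21 - 36 - 9)/(-10) = -328482 + 2*(-⅒)*(-66) = -328482 + 66/5 = -1642344/5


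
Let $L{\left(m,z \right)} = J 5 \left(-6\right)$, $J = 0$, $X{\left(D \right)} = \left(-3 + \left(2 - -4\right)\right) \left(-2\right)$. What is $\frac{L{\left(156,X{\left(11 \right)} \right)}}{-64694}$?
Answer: $0$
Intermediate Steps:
$X{\left(D \right)} = -6$ ($X{\left(D \right)} = \left(-3 + \left(2 + 4\right)\right) \left(-2\right) = \left(-3 + 6\right) \left(-2\right) = 3 \left(-2\right) = -6$)
$L{\left(m,z \right)} = 0$ ($L{\left(m,z \right)} = 0 \cdot 5 \left(-6\right) = 0 \left(-6\right) = 0$)
$\frac{L{\left(156,X{\left(11 \right)} \right)}}{-64694} = \frac{0}{-64694} = 0 \left(- \frac{1}{64694}\right) = 0$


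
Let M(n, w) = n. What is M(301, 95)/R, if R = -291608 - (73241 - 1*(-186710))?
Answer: -301/551559 ≈ -0.00054573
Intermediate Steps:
R = -551559 (R = -291608 - (73241 + 186710) = -291608 - 1*259951 = -291608 - 259951 = -551559)
M(301, 95)/R = 301/(-551559) = 301*(-1/551559) = -301/551559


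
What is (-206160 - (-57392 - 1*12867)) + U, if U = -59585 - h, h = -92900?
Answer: -102586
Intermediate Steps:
U = 33315 (U = -59585 - 1*(-92900) = -59585 + 92900 = 33315)
(-206160 - (-57392 - 1*12867)) + U = (-206160 - (-57392 - 1*12867)) + 33315 = (-206160 - (-57392 - 12867)) + 33315 = (-206160 - 1*(-70259)) + 33315 = (-206160 + 70259) + 33315 = -135901 + 33315 = -102586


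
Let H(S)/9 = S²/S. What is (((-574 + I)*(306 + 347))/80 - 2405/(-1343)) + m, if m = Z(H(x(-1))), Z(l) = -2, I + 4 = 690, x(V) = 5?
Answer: 6137448/6715 ≈ 913.99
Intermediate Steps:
I = 686 (I = -4 + 690 = 686)
H(S) = 9*S (H(S) = 9*(S²/S) = 9*S)
m = -2
(((-574 + I)*(306 + 347))/80 - 2405/(-1343)) + m = (((-574 + 686)*(306 + 347))/80 - 2405/(-1343)) - 2 = ((112*653)*(1/80) - 2405*(-1/1343)) - 2 = (73136*(1/80) + 2405/1343) - 2 = (4571/5 + 2405/1343) - 2 = 6150878/6715 - 2 = 6137448/6715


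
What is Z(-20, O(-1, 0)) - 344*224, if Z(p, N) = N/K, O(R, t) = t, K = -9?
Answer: -77056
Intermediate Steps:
Z(p, N) = -N/9 (Z(p, N) = N/(-9) = N*(-⅑) = -N/9)
Z(-20, O(-1, 0)) - 344*224 = -⅑*0 - 344*224 = 0 - 77056 = -77056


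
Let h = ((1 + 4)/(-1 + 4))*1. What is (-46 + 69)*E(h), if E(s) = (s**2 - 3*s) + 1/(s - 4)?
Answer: -3841/63 ≈ -60.968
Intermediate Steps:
h = 5/3 (h = (5/3)*1 = 5/3 ≈ 1.6667)
E(s) = s**2 + 1/(-4 + s) - 3*s (E(s) = (s**2 - 3*s) + 1/(-4 + s) = s**2 + 1/(-4 + s) - 3*s)
(-46 + 69)*E(h) = (-46 + 69)*((1 + (5/3)**3 - 7*(5/3)**2 + 12*(5/3))/(-4 + 5/3)) = 23*((1 + 125/27 - 7*25/9 + 20)/(-7/3)) = 23*(-3*(1 + 125/27 - 175/9 + 20)/7) = 23*(-3/7*167/27) = 23*(-167/63) = -3841/63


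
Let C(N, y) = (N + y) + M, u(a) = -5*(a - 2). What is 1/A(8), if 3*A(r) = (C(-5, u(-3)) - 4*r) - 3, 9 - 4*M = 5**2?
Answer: -3/19 ≈ -0.15789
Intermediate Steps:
M = -4 (M = 9/4 - 1/4*5**2 = 9/4 - 1/4*25 = 9/4 - 25/4 = -4)
u(a) = 10 - 5*a (u(a) = -5*(-2 + a) = 10 - 5*a)
C(N, y) = -4 + N + y (C(N, y) = (N + y) - 4 = -4 + N + y)
A(r) = 13/3 - 4*r/3 (A(r) = (((-4 - 5 + (10 - 5*(-3))) - 4*r) - 3)/3 = (((-4 - 5 + (10 + 15)) - 4*r) - 3)/3 = (((-4 - 5 + 25) - 4*r) - 3)/3 = ((16 - 4*r) - 3)/3 = (13 - 4*r)/3 = 13/3 - 4*r/3)
1/A(8) = 1/(13/3 - 4/3*8) = 1/(13/3 - 32/3) = 1/(-19/3) = -3/19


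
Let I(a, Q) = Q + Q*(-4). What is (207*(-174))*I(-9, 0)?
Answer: 0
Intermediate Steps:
I(a, Q) = -3*Q (I(a, Q) = Q - 4*Q = -3*Q)
(207*(-174))*I(-9, 0) = (207*(-174))*(-3*0) = -36018*0 = 0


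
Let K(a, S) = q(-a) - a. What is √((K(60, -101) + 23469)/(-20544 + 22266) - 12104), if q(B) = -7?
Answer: I*√8962874823/861 ≈ 109.96*I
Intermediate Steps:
K(a, S) = -7 - a
√((K(60, -101) + 23469)/(-20544 + 22266) - 12104) = √(((-7 - 1*60) + 23469)/(-20544 + 22266) - 12104) = √(((-7 - 60) + 23469)/1722 - 12104) = √((-67 + 23469)*(1/1722) - 12104) = √(23402*(1/1722) - 12104) = √(11701/861 - 12104) = √(-10409843/861) = I*√8962874823/861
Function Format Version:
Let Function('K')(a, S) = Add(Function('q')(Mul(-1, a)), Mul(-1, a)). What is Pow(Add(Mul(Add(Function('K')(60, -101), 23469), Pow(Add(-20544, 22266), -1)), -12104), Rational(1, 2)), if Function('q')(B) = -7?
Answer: Mul(Rational(1, 861), I, Pow(8962874823, Rational(1, 2))) ≈ Mul(109.96, I)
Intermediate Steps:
Function('K')(a, S) = Add(-7, Mul(-1, a))
Pow(Add(Mul(Add(Function('K')(60, -101), 23469), Pow(Add(-20544, 22266), -1)), -12104), Rational(1, 2)) = Pow(Add(Mul(Add(Add(-7, Mul(-1, 60)), 23469), Pow(Add(-20544, 22266), -1)), -12104), Rational(1, 2)) = Pow(Add(Mul(Add(Add(-7, -60), 23469), Pow(1722, -1)), -12104), Rational(1, 2)) = Pow(Add(Mul(Add(-67, 23469), Rational(1, 1722)), -12104), Rational(1, 2)) = Pow(Add(Mul(23402, Rational(1, 1722)), -12104), Rational(1, 2)) = Pow(Add(Rational(11701, 861), -12104), Rational(1, 2)) = Pow(Rational(-10409843, 861), Rational(1, 2)) = Mul(Rational(1, 861), I, Pow(8962874823, Rational(1, 2)))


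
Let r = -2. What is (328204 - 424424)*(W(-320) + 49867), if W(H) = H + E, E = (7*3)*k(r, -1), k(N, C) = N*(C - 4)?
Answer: -4787618540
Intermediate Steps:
k(N, C) = N*(-4 + C)
E = 210 (E = (7*3)*(-2*(-4 - 1)) = 21*(-2*(-5)) = 21*10 = 210)
W(H) = 210 + H (W(H) = H + 210 = 210 + H)
(328204 - 424424)*(W(-320) + 49867) = (328204 - 424424)*((210 - 320) + 49867) = -96220*(-110 + 49867) = -96220*49757 = -4787618540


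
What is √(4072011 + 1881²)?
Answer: 2*√1902543 ≈ 2758.7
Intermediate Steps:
√(4072011 + 1881²) = √(4072011 + 3538161) = √7610172 = 2*√1902543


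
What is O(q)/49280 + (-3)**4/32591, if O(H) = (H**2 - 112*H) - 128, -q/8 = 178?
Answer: 79559086/1792505 ≈ 44.384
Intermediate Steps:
q = -1424 (q = -8*178 = -1424)
O(H) = -128 + H**2 - 112*H
O(q)/49280 + (-3)**4/32591 = (-128 + (-1424)**2 - 112*(-1424))/49280 + (-3)**4/32591 = (-128 + 2027776 + 159488)*(1/49280) + 81*(1/32591) = 2187136*(1/49280) + 81/32591 = 2441/55 + 81/32591 = 79559086/1792505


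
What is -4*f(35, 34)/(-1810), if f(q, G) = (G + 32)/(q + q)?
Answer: 66/31675 ≈ 0.0020837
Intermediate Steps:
f(q, G) = (32 + G)/(2*q) (f(q, G) = (32 + G)/((2*q)) = (32 + G)*(1/(2*q)) = (32 + G)/(2*q))
-4*f(35, 34)/(-1810) = -4*(½)*(32 + 34)/35/(-1810) = -4*(½)*(1/35)*66*(-1)/1810 = -132*(-1)/(35*1810) = -4*(-33/63350) = 66/31675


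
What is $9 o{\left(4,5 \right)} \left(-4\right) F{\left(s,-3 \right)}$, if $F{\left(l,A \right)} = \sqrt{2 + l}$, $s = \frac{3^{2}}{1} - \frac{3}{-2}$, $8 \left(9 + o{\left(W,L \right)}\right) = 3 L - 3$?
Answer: $675 \sqrt{2} \approx 954.59$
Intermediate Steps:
$o{\left(W,L \right)} = - \frac{75}{8} + \frac{3 L}{8}$ ($o{\left(W,L \right)} = -9 + \frac{3 L - 3}{8} = -9 + \frac{-3 + 3 L}{8} = -9 + \left(- \frac{3}{8} + \frac{3 L}{8}\right) = - \frac{75}{8} + \frac{3 L}{8}$)
$s = \frac{21}{2}$ ($s = 9 \cdot 1 - - \frac{3}{2} = 9 + \frac{3}{2} = \frac{21}{2} \approx 10.5$)
$9 o{\left(4,5 \right)} \left(-4\right) F{\left(s,-3 \right)} = 9 \left(- \frac{75}{8} + \frac{3}{8} \cdot 5\right) \left(-4\right) \sqrt{2 + \frac{21}{2}} = 9 \left(- \frac{75}{8} + \frac{15}{8}\right) \left(-4\right) \sqrt{\frac{25}{2}} = 9 \left(\left(- \frac{15}{2}\right) \left(-4\right)\right) \frac{5 \sqrt{2}}{2} = 9 \cdot 30 \frac{5 \sqrt{2}}{2} = 270 \frac{5 \sqrt{2}}{2} = 675 \sqrt{2}$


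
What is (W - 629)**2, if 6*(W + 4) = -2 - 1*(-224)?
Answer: 355216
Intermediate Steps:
W = 33 (W = -4 + (-2 - 1*(-224))/6 = -4 + (-2 + 224)/6 = -4 + (1/6)*222 = -4 + 37 = 33)
(W - 629)**2 = (33 - 629)**2 = (-596)**2 = 355216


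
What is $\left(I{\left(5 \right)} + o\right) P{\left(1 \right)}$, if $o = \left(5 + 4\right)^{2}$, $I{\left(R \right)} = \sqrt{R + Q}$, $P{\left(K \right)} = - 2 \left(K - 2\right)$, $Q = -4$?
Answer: $164$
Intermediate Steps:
$P{\left(K \right)} = 4 - 2 K$ ($P{\left(K \right)} = - 2 \left(-2 + K\right) = 4 - 2 K$)
$I{\left(R \right)} = \sqrt{-4 + R}$ ($I{\left(R \right)} = \sqrt{R - 4} = \sqrt{-4 + R}$)
$o = 81$ ($o = 9^{2} = 81$)
$\left(I{\left(5 \right)} + o\right) P{\left(1 \right)} = \left(\sqrt{-4 + 5} + 81\right) \left(4 - 2\right) = \left(\sqrt{1} + 81\right) \left(4 - 2\right) = \left(1 + 81\right) 2 = 82 \cdot 2 = 164$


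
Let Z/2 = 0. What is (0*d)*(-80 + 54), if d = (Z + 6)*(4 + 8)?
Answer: 0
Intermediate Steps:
Z = 0 (Z = 2*0 = 0)
d = 72 (d = (0 + 6)*(4 + 8) = 6*12 = 72)
(0*d)*(-80 + 54) = (0*72)*(-80 + 54) = 0*(-26) = 0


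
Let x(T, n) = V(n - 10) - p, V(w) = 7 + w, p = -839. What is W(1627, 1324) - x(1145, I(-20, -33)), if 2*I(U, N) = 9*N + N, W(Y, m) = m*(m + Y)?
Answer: 3906453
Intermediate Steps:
W(Y, m) = m*(Y + m)
I(U, N) = 5*N (I(U, N) = (9*N + N)/2 = (10*N)/2 = 5*N)
x(T, n) = 836 + n (x(T, n) = (7 + (n - 10)) - 1*(-839) = (7 + (-10 + n)) + 839 = (-3 + n) + 839 = 836 + n)
W(1627, 1324) - x(1145, I(-20, -33)) = 1324*(1627 + 1324) - (836 + 5*(-33)) = 1324*2951 - (836 - 165) = 3907124 - 1*671 = 3907124 - 671 = 3906453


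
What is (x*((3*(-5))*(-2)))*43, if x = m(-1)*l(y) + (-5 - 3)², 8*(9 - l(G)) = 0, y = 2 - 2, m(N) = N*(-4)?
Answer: 129000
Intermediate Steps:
m(N) = -4*N
y = 0
l(G) = 9 (l(G) = 9 - ⅛*0 = 9 + 0 = 9)
x = 100 (x = -4*(-1)*9 + (-5 - 3)² = 4*9 + (-8)² = 36 + 64 = 100)
(x*((3*(-5))*(-2)))*43 = (100*((3*(-5))*(-2)))*43 = (100*(-15*(-2)))*43 = (100*30)*43 = 3000*43 = 129000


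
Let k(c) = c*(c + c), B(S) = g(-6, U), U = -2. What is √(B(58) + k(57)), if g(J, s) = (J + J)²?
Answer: 9*√82 ≈ 81.498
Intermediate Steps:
g(J, s) = 4*J² (g(J, s) = (2*J)² = 4*J²)
B(S) = 144 (B(S) = 4*(-6)² = 4*36 = 144)
k(c) = 2*c² (k(c) = c*(2*c) = 2*c²)
√(B(58) + k(57)) = √(144 + 2*57²) = √(144 + 2*3249) = √(144 + 6498) = √6642 = 9*√82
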